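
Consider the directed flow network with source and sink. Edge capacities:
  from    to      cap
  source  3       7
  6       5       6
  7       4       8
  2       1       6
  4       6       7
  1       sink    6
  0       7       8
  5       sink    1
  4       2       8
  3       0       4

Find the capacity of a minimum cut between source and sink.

4

Max flow = 4 (via 2 augmenting paths).
In the residual at optimum, the set reachable from source is {3, source}.
Cut edges: 3->0 (cap 4). Sum = 4.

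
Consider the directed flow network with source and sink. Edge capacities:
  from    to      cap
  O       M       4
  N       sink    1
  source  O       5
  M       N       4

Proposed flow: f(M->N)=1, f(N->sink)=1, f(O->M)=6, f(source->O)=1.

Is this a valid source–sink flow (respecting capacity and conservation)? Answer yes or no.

Capacity violated on O->M: flow 6 > capacity 4.

No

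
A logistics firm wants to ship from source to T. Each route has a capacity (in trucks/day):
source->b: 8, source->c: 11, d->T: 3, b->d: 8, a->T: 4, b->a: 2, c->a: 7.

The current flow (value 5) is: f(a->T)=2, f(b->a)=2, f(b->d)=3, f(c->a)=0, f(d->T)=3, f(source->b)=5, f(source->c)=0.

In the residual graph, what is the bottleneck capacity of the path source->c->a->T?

Residual capacities along the path: source->c: 11, c->a: 7, a->T: 2.
Minimum is 2.

2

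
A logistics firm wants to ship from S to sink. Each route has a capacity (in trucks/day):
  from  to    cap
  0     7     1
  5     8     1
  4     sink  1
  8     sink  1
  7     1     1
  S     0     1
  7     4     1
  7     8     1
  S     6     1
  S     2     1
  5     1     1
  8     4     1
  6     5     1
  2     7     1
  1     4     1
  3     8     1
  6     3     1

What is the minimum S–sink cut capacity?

Max flow = 2 (via 2 augmenting paths).
In the residual at optimum, the set reachable from S is {0, 1, 2, 3, 4, 5, 6, 7, 8, S}.
Cut edges: 8→sink (cap 1), 4→sink (cap 1). Sum = 2.

2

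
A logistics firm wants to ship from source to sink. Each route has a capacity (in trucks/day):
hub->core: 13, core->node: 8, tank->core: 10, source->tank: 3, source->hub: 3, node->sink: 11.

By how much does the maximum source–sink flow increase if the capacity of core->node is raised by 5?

Original max flow = 6.
Edge core->node does not cross the min cut (source side {source}), so extra capacity there cannot help.
New max flow = 6. Increase = 0.

0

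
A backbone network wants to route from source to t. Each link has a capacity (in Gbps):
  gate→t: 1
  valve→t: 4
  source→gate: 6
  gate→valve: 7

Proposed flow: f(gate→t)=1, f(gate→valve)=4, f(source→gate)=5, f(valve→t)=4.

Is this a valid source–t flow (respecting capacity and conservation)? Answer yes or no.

Every edge has 0 ≤ f(e) ≤ cap(e).
At each intermediate node, inflow equals outflow.

Yes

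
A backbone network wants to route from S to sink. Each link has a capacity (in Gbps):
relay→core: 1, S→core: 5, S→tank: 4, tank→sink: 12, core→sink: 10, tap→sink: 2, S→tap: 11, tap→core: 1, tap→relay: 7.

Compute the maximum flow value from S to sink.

Augment S→tank→sink: bottleneck 4. Total 4.
Augment S→tap→sink: bottleneck 2. Total 6.
Augment S→core→sink: bottleneck 5. Total 11.
Augment S→tap→core→sink: bottleneck 1. Total 12.
Augment S→tap→relay→core→sink: bottleneck 1. Total 13.
No augmenting path remains in the residual graph.

13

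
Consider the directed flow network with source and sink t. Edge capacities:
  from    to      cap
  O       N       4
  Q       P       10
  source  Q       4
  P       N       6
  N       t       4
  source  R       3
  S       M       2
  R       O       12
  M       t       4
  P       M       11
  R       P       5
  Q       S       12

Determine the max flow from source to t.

7

Augment source→Q→S→M→t: bottleneck 2. Total 2.
Augment source→Q→P→M→t: bottleneck 2. Total 4.
Augment source→R→P→N→t: bottleneck 3. Total 7.
No augmenting path remains in the residual graph.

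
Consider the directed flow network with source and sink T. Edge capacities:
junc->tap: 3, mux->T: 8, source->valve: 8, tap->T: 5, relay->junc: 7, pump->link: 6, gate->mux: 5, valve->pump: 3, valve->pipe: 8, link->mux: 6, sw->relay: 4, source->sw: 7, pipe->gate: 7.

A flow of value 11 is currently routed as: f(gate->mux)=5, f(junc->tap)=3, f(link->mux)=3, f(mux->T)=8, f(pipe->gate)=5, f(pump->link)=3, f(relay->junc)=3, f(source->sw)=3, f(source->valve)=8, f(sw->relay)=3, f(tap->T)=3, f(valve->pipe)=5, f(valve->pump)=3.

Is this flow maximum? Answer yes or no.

Yes

Residual reachable from source: {junc, relay, source, sw}; T is not reachable.
Saturated cut: junc->tap, source->valve with total capacity 11 = current flow value. Flow is maximum.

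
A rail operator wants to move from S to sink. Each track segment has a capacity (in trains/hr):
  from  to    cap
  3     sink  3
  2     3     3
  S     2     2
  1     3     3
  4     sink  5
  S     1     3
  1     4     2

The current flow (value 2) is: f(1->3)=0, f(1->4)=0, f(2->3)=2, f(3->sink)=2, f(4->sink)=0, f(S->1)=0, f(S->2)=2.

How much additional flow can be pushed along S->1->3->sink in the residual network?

1

Residual capacities along the path: S->1: 3, 1->3: 3, 3->sink: 1.
Minimum is 1.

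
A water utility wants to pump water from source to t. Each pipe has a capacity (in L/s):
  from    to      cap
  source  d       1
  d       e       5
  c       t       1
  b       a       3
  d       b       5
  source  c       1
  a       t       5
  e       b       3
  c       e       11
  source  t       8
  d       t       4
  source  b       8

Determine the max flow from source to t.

13

Augment source->t: bottleneck 8. Total 8.
Augment source->d->t: bottleneck 1. Total 9.
Augment source->c->t: bottleneck 1. Total 10.
Augment source->b->a->t: bottleneck 3. Total 13.
No augmenting path remains in the residual graph.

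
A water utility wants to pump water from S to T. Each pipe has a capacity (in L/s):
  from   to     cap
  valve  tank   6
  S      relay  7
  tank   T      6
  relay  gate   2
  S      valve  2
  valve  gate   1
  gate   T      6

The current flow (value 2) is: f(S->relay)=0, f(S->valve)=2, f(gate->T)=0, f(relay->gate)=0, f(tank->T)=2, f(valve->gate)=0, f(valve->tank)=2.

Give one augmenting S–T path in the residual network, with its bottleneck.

Residual along S->relay->gate->T: S->relay: 7, relay->gate: 2, gate->T: 6.
Bottleneck = min = 2.

S->relay->gate->T, bottleneck 2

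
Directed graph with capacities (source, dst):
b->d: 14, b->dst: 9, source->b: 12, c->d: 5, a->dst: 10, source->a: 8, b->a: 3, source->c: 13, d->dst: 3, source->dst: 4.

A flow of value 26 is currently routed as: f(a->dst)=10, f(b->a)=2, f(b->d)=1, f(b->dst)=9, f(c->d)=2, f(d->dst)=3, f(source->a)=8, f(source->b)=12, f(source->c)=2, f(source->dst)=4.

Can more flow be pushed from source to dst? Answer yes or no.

No

Residual reachable from source: {a, b, c, d, source}; dst is not reachable.
Saturated cut: source->dst, b->dst, a->dst, d->dst with total capacity 26 = current flow value. Flow is maximum.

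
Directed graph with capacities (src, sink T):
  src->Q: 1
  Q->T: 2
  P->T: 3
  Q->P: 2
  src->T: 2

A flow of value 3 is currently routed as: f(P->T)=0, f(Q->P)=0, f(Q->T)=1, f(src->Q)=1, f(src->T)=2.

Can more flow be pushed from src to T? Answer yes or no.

Residual reachable from src: {src}; T is not reachable.
Saturated cut: src->Q, src->T with total capacity 3 = current flow value. Flow is maximum.

No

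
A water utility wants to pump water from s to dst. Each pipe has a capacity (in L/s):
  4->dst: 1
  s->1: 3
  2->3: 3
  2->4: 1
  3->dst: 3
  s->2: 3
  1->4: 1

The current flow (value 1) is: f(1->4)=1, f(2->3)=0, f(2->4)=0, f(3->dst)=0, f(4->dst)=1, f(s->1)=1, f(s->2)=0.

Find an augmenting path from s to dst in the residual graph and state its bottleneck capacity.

s->2->3->dst, bottleneck 3

Residual along s->2->3->dst: s->2: 3, 2->3: 3, 3->dst: 3.
Bottleneck = min = 3.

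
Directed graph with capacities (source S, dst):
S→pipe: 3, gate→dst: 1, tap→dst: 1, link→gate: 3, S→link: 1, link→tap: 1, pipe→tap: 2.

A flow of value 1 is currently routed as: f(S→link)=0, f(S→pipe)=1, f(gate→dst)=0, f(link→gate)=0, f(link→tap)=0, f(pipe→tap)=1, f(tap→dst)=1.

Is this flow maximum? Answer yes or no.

Residual path S→link→gate→dst has bottleneck 1 > 0.
Pushing 1 along it raises the flow to 2, so the given flow is not maximum.

No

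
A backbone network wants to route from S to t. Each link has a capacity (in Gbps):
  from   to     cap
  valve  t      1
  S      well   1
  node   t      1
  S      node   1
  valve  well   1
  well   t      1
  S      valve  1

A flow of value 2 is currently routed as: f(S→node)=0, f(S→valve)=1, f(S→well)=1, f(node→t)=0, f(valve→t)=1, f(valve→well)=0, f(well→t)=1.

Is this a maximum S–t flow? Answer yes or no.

Residual path S→node→t has bottleneck 1 > 0.
Pushing 1 along it raises the flow to 3, so the given flow is not maximum.

No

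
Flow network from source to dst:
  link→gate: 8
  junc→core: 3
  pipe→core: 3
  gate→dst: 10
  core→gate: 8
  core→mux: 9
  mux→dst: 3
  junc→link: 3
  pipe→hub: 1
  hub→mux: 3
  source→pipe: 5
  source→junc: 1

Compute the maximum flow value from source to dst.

5

Augment source→pipe→hub→mux→dst: bottleneck 1. Total 1.
Augment source→pipe→core→mux→dst: bottleneck 2. Total 3.
Augment source→pipe→core→gate→dst: bottleneck 1. Total 4.
Augment source→junc→core→gate→dst: bottleneck 1. Total 5.
No augmenting path remains in the residual graph.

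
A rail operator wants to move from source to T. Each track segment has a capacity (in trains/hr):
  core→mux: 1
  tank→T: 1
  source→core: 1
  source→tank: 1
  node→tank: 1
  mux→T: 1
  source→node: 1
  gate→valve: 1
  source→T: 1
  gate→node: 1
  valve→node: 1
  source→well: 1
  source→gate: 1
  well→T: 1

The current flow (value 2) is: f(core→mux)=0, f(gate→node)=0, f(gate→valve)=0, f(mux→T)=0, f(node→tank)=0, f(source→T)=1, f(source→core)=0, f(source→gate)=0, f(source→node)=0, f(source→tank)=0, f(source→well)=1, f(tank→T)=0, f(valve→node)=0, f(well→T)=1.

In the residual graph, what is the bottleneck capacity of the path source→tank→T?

1

Residual capacities along the path: source→tank: 1, tank→T: 1.
Minimum is 1.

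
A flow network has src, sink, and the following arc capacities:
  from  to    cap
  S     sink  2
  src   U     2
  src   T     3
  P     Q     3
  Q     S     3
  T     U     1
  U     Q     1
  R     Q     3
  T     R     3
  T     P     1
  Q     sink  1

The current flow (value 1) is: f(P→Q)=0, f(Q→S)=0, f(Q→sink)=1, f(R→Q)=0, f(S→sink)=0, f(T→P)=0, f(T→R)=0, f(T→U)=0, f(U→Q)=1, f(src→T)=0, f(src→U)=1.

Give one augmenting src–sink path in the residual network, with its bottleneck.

Residual along src→T→P→Q→S→sink: src→T: 3, T→P: 1, P→Q: 3, Q→S: 3, S→sink: 2.
Bottleneck = min = 1.

src→T→P→Q→S→sink, bottleneck 1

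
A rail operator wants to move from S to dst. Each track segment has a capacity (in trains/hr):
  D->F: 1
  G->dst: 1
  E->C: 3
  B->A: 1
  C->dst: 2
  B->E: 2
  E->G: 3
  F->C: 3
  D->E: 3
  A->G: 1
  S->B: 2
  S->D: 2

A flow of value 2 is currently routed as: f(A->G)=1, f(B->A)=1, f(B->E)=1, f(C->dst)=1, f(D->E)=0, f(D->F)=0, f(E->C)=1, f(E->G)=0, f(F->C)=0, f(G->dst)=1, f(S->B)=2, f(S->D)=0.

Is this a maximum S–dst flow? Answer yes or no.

No

Residual path S->D->E->C->dst has bottleneck 1 > 0.
Pushing 1 along it raises the flow to 3, so the given flow is not maximum.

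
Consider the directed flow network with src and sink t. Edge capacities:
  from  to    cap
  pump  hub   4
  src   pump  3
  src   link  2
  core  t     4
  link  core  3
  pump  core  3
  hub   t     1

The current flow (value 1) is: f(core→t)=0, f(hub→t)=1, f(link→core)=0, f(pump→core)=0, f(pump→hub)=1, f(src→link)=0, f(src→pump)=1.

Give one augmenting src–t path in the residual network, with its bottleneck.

src→pump→core→t, bottleneck 2

Residual along src→pump→core→t: src→pump: 2, pump→core: 3, core→t: 4.
Bottleneck = min = 2.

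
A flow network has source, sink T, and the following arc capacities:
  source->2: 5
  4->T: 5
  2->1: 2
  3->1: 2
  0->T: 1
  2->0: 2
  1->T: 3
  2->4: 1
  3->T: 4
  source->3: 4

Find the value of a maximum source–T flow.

8

Augment source->3->T: bottleneck 4. Total 4.
Augment source->2->0->T: bottleneck 1. Total 5.
Augment source->2->1->T: bottleneck 2. Total 7.
Augment source->2->4->T: bottleneck 1. Total 8.
No augmenting path remains in the residual graph.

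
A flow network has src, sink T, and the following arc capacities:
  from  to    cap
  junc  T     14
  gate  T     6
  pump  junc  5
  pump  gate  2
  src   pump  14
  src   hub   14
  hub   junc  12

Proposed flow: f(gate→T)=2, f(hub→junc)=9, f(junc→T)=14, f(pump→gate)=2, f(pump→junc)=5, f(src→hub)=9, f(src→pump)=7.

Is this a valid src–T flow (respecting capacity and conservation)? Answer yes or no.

Every edge has 0 ≤ f(e) ≤ cap(e).
At each intermediate node, inflow equals outflow.

Yes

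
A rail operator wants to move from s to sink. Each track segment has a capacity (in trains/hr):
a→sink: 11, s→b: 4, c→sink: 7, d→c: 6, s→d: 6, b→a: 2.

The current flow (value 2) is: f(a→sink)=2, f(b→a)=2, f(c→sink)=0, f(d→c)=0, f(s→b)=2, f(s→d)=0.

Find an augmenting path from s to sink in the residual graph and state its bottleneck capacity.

s→d→c→sink, bottleneck 6

Residual along s→d→c→sink: s→d: 6, d→c: 6, c→sink: 7.
Bottleneck = min = 6.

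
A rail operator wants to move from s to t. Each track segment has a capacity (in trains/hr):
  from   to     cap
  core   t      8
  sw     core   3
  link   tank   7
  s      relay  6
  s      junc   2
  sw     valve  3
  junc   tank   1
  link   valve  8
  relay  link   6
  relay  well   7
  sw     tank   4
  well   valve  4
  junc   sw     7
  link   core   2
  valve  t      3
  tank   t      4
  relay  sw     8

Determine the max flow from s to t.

Augment s->junc->tank->t: bottleneck 1. Total 1.
Augment s->relay->sw->valve->t: bottleneck 3. Total 4.
Augment s->relay->sw->tank->t: bottleneck 3. Total 7.
Augment s->junc->sw->core->t: bottleneck 1. Total 8.
No augmenting path remains in the residual graph.

8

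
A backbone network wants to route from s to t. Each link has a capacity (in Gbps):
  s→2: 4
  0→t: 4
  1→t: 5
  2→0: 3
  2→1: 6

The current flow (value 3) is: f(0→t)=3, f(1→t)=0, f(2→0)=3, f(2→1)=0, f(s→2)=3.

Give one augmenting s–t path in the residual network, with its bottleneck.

s→2→1→t, bottleneck 1

Residual along s→2→1→t: s→2: 1, 2→1: 6, 1→t: 5.
Bottleneck = min = 1.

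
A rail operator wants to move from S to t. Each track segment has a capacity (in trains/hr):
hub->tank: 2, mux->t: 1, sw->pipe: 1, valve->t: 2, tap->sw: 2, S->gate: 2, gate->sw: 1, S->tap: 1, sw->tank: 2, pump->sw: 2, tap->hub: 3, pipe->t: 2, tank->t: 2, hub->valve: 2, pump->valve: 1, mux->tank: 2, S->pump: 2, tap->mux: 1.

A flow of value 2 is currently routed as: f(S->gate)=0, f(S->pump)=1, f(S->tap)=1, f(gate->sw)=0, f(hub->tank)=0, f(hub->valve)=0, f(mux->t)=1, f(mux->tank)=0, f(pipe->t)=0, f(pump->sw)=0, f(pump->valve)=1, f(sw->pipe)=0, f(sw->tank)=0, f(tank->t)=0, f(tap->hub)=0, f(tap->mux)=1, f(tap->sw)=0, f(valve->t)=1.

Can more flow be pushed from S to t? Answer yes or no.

Residual path S->pump->sw->pipe->t has bottleneck 1 > 0.
Pushing 1 along it raises the flow to 3, so the given flow is not maximum.

Yes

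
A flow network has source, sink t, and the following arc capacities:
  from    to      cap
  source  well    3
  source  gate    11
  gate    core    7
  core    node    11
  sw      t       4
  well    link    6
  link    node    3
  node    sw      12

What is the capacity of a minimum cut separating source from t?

Max flow = 4 (via 2 augmenting paths).
In the residual at optimum, the set reachable from source is {core, gate, link, node, source, sw, well}.
Cut edges: sw→t (cap 4). Sum = 4.

4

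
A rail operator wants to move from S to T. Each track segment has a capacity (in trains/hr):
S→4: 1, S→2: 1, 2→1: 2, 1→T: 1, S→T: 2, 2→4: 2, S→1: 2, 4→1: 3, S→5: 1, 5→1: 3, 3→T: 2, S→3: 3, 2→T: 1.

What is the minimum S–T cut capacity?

6

Max flow = 6 (via 4 augmenting paths).
In the residual at optimum, the set reachable from S is {1, 3, 4, 5, S}.
Cut edges: S→2 (cap 1), S→T (cap 2), 3→T (cap 2), 1→T (cap 1). Sum = 6.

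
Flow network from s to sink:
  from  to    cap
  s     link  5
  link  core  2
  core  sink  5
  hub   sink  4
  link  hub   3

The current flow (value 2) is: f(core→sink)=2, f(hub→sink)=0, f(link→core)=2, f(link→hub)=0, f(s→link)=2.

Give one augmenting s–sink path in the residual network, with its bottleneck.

Residual along s→link→hub→sink: s→link: 3, link→hub: 3, hub→sink: 4.
Bottleneck = min = 3.

s→link→hub→sink, bottleneck 3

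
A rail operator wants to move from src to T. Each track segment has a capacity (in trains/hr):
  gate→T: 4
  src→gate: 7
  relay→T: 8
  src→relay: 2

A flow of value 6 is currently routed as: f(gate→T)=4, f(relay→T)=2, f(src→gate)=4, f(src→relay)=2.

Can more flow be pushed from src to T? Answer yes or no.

Residual reachable from src: {gate, src}; T is not reachable.
Saturated cut: src→relay, gate→T with total capacity 6 = current flow value. Flow is maximum.

No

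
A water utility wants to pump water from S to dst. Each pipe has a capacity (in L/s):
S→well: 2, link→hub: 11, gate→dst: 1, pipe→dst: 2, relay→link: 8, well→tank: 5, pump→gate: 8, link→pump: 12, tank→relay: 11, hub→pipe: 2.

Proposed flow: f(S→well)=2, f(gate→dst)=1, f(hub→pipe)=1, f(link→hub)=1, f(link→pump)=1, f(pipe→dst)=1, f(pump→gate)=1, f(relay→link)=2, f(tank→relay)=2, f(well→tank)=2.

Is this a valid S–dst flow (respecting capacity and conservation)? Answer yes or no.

Every edge has 0 ≤ f(e) ≤ cap(e).
At each intermediate node, inflow equals outflow.

Yes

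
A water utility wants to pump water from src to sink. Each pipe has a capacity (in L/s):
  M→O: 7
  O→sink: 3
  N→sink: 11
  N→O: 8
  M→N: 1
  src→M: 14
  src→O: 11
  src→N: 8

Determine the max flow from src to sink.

12

Augment src→N→sink: bottleneck 8. Total 8.
Augment src→O→sink: bottleneck 3. Total 11.
Augment src→M→N→sink: bottleneck 1. Total 12.
No augmenting path remains in the residual graph.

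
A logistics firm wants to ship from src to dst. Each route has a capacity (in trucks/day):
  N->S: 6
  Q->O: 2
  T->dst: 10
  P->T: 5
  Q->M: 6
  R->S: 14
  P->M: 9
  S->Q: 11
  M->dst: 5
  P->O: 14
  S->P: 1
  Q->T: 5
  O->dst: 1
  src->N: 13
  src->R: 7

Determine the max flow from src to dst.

Augment src->R->S->Q->T->dst: bottleneck 5. Total 5.
Augment src->R->S->Q->M->dst: bottleneck 2. Total 7.
Augment src->N->S->Q->M->dst: bottleneck 3. Total 10.
Augment src->N->S->Q->O->dst: bottleneck 1. Total 11.
Augment src->N->S->P->T->dst: bottleneck 1. Total 12.
No augmenting path remains in the residual graph.

12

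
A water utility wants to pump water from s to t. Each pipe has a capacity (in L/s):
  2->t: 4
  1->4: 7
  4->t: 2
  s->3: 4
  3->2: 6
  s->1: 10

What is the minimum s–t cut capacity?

Max flow = 6 (via 2 augmenting paths).
In the residual at optimum, the set reachable from s is {1, 4, s}.
Cut edges: s->3 (cap 4), 4->t (cap 2). Sum = 6.

6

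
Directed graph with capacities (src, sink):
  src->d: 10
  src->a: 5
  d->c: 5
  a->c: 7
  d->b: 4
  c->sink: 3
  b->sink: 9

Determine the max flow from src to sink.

Augment src->a->c->sink: bottleneck 3. Total 3.
Augment src->d->b->sink: bottleneck 4. Total 7.
No augmenting path remains in the residual graph.

7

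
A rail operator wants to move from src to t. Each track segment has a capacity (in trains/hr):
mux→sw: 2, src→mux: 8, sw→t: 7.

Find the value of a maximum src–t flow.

2

Augment src→mux→sw→t: bottleneck 2. Total 2.
No augmenting path remains in the residual graph.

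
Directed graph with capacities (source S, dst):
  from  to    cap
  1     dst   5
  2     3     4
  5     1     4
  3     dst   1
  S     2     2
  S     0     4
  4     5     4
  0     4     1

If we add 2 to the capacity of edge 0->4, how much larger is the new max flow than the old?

Original max flow = 2.
After raising cap(0->4), augmenting paths through that edge carry 2 more units.
New max flow = 4. Increase = 2.

2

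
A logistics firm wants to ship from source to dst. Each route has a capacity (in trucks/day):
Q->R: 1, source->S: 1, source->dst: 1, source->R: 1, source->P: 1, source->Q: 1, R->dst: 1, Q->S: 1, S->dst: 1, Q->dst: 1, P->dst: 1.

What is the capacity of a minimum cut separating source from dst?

5

Max flow = 5 (via 5 augmenting paths).
In the residual at optimum, the set reachable from source is {source}.
Cut edges: source->Q (cap 1), source->P (cap 1), source->S (cap 1), source->R (cap 1), source->dst (cap 1). Sum = 5.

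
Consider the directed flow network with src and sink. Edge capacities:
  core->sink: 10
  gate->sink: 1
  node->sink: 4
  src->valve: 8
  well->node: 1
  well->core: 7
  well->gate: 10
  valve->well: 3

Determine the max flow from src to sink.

Augment src->valve->well->node->sink: bottleneck 1. Total 1.
Augment src->valve->well->core->sink: bottleneck 2. Total 3.
No augmenting path remains in the residual graph.

3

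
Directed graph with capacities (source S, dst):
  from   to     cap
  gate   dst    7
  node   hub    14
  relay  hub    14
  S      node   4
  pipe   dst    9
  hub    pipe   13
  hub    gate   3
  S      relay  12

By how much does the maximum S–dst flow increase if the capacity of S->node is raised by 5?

0

Original max flow = 12.
Edge S->node does not cross the min cut (source side {S, hub, node, pipe, relay}), so extra capacity there cannot help.
New max flow = 12. Increase = 0.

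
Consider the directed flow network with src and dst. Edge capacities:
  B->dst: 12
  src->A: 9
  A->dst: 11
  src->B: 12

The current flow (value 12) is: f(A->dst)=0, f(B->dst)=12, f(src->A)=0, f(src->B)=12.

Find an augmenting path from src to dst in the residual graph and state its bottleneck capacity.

Residual along src->A->dst: src->A: 9, A->dst: 11.
Bottleneck = min = 9.

src->A->dst, bottleneck 9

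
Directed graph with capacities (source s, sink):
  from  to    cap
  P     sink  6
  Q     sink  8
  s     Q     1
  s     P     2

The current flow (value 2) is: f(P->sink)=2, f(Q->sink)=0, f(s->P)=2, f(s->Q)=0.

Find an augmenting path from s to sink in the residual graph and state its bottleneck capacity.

s->Q->sink, bottleneck 1

Residual along s->Q->sink: s->Q: 1, Q->sink: 8.
Bottleneck = min = 1.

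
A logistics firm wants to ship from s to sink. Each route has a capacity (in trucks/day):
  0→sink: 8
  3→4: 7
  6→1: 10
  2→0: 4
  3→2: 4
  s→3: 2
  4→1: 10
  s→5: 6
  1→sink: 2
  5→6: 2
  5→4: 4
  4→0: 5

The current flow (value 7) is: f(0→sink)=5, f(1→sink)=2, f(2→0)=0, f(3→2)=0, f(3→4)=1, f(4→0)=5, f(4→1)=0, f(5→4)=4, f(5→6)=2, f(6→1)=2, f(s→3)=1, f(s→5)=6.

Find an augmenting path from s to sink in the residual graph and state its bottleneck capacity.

Residual along s→3→2→0→sink: s→3: 1, 3→2: 4, 2→0: 4, 0→sink: 3.
Bottleneck = min = 1.

s→3→2→0→sink, bottleneck 1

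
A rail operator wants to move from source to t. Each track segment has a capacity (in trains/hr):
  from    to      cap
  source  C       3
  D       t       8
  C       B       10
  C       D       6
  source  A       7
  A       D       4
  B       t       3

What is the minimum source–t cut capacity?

7

Max flow = 7 (via 2 augmenting paths).
In the residual at optimum, the set reachable from source is {A, source}.
Cut edges: source→C (cap 3), A→D (cap 4). Sum = 7.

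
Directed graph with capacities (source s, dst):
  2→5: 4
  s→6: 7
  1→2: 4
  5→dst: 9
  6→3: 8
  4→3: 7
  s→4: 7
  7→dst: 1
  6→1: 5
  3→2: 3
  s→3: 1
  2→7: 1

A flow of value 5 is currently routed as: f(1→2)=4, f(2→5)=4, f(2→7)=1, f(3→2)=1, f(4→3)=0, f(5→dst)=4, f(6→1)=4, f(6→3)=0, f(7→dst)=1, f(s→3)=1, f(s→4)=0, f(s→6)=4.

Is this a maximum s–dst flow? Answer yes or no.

Residual reachable from s: {1, 2, 3, 4, 6, s}; dst is not reachable.
Saturated cut: 2→7, 2→5 with total capacity 5 = current flow value. Flow is maximum.

Yes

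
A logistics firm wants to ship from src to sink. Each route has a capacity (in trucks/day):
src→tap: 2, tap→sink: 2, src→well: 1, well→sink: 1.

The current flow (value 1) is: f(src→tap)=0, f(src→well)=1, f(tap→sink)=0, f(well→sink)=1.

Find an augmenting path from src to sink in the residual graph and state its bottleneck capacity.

src→tap→sink, bottleneck 2

Residual along src→tap→sink: src→tap: 2, tap→sink: 2.
Bottleneck = min = 2.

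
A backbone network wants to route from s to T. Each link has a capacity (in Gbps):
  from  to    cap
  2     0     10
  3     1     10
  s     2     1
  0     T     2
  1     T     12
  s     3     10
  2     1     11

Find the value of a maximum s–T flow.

11

Augment s→3→1→T: bottleneck 10. Total 10.
Augment s→2→1→T: bottleneck 1. Total 11.
No augmenting path remains in the residual graph.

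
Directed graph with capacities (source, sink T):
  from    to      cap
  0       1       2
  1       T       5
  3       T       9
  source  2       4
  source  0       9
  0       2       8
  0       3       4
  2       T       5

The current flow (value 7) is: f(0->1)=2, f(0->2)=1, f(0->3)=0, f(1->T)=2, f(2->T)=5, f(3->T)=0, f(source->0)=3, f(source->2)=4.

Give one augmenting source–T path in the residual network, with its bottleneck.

Residual along source->0->3->T: source->0: 6, 0->3: 4, 3->T: 9.
Bottleneck = min = 4.

source->0->3->T, bottleneck 4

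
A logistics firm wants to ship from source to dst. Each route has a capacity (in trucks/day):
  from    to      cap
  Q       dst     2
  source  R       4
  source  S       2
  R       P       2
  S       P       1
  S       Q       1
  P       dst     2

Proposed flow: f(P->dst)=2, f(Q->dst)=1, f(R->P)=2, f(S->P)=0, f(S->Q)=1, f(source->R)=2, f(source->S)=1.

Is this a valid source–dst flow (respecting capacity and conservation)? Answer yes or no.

Yes

Every edge has 0 ≤ f(e) ≤ cap(e).
At each intermediate node, inflow equals outflow.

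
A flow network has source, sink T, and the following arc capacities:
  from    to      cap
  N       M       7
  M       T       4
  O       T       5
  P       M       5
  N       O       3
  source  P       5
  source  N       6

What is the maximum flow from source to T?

Augment source->N->O->T: bottleneck 3. Total 3.
Augment source->N->M->T: bottleneck 3. Total 6.
Augment source->P->M->T: bottleneck 1. Total 7.
No augmenting path remains in the residual graph.

7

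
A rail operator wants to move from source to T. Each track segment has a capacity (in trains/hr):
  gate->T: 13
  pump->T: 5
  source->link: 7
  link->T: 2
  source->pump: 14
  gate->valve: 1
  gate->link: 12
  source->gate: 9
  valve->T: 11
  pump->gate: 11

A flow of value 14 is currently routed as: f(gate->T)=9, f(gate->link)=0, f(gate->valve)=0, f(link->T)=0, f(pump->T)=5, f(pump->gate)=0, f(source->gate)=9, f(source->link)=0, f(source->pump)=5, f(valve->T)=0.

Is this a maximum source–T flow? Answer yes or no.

Residual path source->link->T has bottleneck 2 > 0.
Pushing 2 along it raises the flow to 16, so the given flow is not maximum.

No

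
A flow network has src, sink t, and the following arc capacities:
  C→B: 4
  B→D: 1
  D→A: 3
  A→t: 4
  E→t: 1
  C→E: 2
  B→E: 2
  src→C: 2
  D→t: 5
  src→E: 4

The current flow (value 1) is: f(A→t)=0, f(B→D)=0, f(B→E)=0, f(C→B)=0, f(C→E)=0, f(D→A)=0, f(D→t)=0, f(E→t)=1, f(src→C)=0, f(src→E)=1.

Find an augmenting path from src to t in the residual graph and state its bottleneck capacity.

src→C→B→D→t, bottleneck 1

Residual along src→C→B→D→t: src→C: 2, C→B: 4, B→D: 1, D→t: 5.
Bottleneck = min = 1.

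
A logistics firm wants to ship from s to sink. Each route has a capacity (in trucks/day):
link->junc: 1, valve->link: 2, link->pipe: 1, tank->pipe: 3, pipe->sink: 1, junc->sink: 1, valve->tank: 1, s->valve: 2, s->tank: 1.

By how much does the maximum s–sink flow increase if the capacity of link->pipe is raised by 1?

Original max flow = 2.
Edge link->pipe does not cross the min cut (source side {link, pipe, s, tank, valve}), so extra capacity there cannot help.
New max flow = 2. Increase = 0.

0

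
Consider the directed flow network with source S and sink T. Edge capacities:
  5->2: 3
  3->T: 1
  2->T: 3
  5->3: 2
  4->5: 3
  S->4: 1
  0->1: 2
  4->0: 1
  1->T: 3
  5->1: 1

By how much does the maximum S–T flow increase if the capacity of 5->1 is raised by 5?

Original max flow = 1.
Edge 5->1 does not cross the min cut (source side {S}), so extra capacity there cannot help.
New max flow = 1. Increase = 0.

0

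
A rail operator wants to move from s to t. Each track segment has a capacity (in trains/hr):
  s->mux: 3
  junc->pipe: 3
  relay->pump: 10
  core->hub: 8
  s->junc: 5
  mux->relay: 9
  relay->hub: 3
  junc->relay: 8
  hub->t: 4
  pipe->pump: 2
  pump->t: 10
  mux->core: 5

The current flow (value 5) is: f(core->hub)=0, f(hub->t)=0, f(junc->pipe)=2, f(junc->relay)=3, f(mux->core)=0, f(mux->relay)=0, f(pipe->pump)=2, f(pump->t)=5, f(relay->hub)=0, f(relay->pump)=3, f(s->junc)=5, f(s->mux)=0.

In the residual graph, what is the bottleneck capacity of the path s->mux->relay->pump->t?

Residual capacities along the path: s->mux: 3, mux->relay: 9, relay->pump: 7, pump->t: 5.
Minimum is 3.

3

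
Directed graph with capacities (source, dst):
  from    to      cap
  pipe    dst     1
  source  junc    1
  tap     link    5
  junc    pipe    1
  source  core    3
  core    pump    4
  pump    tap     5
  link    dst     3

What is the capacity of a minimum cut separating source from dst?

4

Max flow = 4 (via 2 augmenting paths).
In the residual at optimum, the set reachable from source is {source}.
Cut edges: source→core (cap 3), source→junc (cap 1). Sum = 4.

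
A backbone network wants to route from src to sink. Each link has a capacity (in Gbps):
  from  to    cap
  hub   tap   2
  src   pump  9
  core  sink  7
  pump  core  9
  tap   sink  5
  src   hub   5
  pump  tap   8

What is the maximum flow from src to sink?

11

Augment src->hub->tap->sink: bottleneck 2. Total 2.
Augment src->pump->tap->sink: bottleneck 3. Total 5.
Augment src->pump->core->sink: bottleneck 6. Total 11.
No augmenting path remains in the residual graph.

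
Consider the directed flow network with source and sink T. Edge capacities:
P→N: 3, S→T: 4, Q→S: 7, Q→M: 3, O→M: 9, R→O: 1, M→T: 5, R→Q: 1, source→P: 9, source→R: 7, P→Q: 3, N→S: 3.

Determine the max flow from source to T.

Augment source→R→O→M→T: bottleneck 1. Total 1.
Augment source→R→Q→M→T: bottleneck 1. Total 2.
Augment source→P→Q→M→T: bottleneck 2. Total 4.
Augment source→P→Q→S→T: bottleneck 1. Total 5.
Augment source→P→N→S→T: bottleneck 3. Total 8.
No augmenting path remains in the residual graph.

8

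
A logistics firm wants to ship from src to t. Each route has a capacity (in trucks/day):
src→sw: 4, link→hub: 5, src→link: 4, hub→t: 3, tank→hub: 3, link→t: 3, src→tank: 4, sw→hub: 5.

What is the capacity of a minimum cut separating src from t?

6

Max flow = 6 (via 2 augmenting paths).
In the residual at optimum, the set reachable from src is {hub, link, src, sw, tank}.
Cut edges: link→t (cap 3), hub→t (cap 3). Sum = 6.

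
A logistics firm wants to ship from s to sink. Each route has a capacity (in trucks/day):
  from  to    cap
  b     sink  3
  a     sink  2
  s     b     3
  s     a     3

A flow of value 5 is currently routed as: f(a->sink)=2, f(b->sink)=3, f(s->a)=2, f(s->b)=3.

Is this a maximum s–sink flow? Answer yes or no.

Yes

Residual reachable from s: {a, s}; sink is not reachable.
Saturated cut: s->b, a->sink with total capacity 5 = current flow value. Flow is maximum.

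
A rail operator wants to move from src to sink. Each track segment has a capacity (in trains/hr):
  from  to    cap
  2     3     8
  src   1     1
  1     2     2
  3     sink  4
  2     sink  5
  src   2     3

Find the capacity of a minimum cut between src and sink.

Max flow = 4 (via 2 augmenting paths).
In the residual at optimum, the set reachable from src is {src}.
Cut edges: src→1 (cap 1), src→2 (cap 3). Sum = 4.

4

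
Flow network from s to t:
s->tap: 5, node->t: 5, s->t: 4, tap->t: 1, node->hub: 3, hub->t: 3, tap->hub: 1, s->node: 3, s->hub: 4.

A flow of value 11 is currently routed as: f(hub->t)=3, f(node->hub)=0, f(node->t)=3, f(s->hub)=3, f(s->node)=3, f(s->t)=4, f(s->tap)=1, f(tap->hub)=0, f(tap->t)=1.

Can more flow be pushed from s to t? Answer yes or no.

Residual reachable from s: {hub, s, tap}; t is not reachable.
Saturated cut: s->node, s->t, tap->t, hub->t with total capacity 11 = current flow value. Flow is maximum.

No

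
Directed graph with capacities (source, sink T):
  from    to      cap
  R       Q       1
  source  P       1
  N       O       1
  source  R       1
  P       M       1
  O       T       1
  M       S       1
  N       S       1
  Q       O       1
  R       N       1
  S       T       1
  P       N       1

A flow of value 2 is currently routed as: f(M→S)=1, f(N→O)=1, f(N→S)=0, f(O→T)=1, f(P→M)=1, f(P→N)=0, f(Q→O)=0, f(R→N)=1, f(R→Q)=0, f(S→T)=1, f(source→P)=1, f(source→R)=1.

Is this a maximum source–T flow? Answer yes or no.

Yes

Residual reachable from source: {source}; T is not reachable.
Saturated cut: source→P, source→R with total capacity 2 = current flow value. Flow is maximum.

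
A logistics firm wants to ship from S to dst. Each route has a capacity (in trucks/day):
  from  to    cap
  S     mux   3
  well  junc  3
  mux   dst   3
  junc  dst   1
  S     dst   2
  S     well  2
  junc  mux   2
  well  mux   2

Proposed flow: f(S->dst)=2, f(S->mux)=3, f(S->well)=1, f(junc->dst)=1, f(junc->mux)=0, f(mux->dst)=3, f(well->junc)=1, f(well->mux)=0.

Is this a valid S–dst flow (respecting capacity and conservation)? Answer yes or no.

Yes

Every edge has 0 ≤ f(e) ≤ cap(e).
At each intermediate node, inflow equals outflow.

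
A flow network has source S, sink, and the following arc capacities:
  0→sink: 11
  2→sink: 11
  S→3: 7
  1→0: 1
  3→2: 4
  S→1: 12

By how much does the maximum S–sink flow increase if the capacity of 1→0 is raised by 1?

Original max flow = 5.
After raising cap(1→0), augmenting paths through that edge carry 1 more unit.
New max flow = 6. Increase = 1.

1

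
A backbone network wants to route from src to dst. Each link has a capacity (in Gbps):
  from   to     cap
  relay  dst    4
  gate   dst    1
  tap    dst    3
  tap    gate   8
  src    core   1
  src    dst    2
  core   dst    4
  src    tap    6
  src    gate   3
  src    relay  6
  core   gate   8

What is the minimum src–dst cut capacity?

11

Max flow = 11 (via 5 augmenting paths).
In the residual at optimum, the set reachable from src is {gate, relay, src, tap}.
Cut edges: src->core (cap 1), src->dst (cap 2), tap->dst (cap 3), relay->dst (cap 4), gate->dst (cap 1). Sum = 11.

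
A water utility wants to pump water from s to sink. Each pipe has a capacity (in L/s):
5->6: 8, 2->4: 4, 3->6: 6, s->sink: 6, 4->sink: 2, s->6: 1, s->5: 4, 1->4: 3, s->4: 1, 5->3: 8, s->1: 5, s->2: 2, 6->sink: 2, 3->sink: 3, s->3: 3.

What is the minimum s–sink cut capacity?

Max flow = 13 (via 6 augmenting paths).
In the residual at optimum, the set reachable from s is {1, 2, 3, 4, 5, 6, s}.
Cut edges: s->sink (cap 6), 3->sink (cap 3), 6->sink (cap 2), 4->sink (cap 2). Sum = 13.

13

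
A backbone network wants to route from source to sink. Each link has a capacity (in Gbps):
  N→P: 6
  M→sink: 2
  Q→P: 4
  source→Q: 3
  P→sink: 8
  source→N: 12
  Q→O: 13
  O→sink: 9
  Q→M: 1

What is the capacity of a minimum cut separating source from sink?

9

Max flow = 9 (via 2 augmenting paths).
In the residual at optimum, the set reachable from source is {N, source}.
Cut edges: source→Q (cap 3), N→P (cap 6). Sum = 9.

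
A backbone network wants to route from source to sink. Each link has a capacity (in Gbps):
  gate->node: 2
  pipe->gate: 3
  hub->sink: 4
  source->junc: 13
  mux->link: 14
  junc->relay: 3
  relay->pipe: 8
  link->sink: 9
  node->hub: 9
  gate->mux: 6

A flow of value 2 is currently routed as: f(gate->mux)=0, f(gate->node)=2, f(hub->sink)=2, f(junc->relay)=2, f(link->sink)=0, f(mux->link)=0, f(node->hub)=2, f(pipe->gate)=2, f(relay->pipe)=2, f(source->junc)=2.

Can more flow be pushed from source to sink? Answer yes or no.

Yes

Residual path source->junc->relay->pipe->gate->mux->link->sink has bottleneck 1 > 0.
Pushing 1 along it raises the flow to 3, so the given flow is not maximum.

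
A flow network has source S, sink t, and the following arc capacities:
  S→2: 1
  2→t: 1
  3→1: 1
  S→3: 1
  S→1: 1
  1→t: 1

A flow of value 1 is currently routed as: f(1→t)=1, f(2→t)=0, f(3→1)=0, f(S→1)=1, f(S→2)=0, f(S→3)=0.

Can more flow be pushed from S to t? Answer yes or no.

Residual path S→2→t has bottleneck 1 > 0.
Pushing 1 along it raises the flow to 2, so the given flow is not maximum.

Yes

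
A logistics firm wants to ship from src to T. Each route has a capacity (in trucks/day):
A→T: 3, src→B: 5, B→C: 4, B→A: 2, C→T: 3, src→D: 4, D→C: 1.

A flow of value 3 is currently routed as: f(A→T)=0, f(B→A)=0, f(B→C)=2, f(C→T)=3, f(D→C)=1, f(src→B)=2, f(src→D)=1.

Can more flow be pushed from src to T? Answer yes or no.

Residual path src→B→A→T has bottleneck 2 > 0.
Pushing 2 along it raises the flow to 5, so the given flow is not maximum.

Yes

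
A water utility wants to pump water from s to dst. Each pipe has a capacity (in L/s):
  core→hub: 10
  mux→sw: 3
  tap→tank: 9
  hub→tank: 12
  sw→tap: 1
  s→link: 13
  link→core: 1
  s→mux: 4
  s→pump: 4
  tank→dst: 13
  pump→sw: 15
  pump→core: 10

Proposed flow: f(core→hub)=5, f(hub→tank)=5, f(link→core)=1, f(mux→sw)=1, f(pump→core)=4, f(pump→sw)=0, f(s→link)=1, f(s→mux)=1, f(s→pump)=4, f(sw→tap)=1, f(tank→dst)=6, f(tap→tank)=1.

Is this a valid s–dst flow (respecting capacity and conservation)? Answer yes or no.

Yes

Every edge has 0 ≤ f(e) ≤ cap(e).
At each intermediate node, inflow equals outflow.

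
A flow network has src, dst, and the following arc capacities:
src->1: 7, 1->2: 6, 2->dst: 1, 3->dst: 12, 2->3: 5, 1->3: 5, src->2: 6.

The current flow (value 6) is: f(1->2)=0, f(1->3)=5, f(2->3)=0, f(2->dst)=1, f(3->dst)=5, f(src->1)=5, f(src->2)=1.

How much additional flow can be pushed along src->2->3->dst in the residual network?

Residual capacities along the path: src->2: 5, 2->3: 5, 3->dst: 7.
Minimum is 5.

5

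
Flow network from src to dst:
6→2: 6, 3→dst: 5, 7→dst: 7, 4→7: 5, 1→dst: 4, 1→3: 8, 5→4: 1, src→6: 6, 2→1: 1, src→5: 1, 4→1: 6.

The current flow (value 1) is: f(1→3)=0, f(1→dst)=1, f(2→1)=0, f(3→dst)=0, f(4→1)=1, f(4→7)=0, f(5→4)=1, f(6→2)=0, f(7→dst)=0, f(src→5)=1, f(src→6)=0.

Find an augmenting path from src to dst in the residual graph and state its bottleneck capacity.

src→6→2→1→dst, bottleneck 1

Residual along src→6→2→1→dst: src→6: 6, 6→2: 6, 2→1: 1, 1→dst: 3.
Bottleneck = min = 1.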